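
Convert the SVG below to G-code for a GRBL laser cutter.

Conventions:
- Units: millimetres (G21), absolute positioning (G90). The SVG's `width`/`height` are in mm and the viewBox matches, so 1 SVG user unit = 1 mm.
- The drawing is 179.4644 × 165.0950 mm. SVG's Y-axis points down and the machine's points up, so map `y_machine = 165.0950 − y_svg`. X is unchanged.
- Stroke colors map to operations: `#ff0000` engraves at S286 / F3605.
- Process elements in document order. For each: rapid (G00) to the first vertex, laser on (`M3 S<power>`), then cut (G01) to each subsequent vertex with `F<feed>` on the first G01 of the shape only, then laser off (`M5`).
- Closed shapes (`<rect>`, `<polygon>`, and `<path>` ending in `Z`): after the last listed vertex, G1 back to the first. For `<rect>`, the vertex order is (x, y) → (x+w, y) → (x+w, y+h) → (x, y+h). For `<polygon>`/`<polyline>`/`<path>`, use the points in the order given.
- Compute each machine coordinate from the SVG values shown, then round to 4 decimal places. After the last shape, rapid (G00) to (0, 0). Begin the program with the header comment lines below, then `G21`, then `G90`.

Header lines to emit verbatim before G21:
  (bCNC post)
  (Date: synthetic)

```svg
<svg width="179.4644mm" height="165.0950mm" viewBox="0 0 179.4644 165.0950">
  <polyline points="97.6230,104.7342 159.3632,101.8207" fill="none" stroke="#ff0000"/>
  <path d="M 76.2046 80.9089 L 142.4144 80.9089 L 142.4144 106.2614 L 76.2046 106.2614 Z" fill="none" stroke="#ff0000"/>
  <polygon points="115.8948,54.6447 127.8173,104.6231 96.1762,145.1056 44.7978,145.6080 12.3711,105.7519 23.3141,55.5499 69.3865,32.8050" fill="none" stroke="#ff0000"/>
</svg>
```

(bCNC post)
(Date: synthetic)
G21
G90
G00 X97.6230 Y60.3608
M3 S286
G01 X159.3632 Y63.2743 F3605
M5
G00 X76.2046 Y84.1861
M3 S286
G01 X142.4144 Y84.1861 F3605
G01 X142.4144 Y58.8336
G01 X76.2046 Y58.8336
G01 X76.2046 Y84.1861
M5
G00 X115.8948 Y110.4503
M3 S286
G01 X127.8173 Y60.4719 F3605
G01 X96.1762 Y19.9894
G01 X44.7978 Y19.4870
G01 X12.3711 Y59.3431
G01 X23.3141 Y109.5451
G01 X69.3865 Y132.2900
G01 X115.8948 Y110.4503
M5
G00 X0.0000 Y0.0000

viewBox `0 0 179.4644 165.0950` with mm width/height → 1 unit = 1 mm. Flip: y_m = 165.0950 − y_svg.

**Shape 1** — `<polyline>` line segment, stroke `#ff0000` → engrave (S286, F3605). Machine vertices: (97.6230,60.3608) → (159.3632,63.2743). Open path.

**Shape 2** — `<path>` rectangle, stroke `#ff0000` → engrave (S286, F3605). Machine vertices: (76.2046,84.1861) → (142.4144,84.1861) → (142.4144,58.8336) → (76.2046,58.8336) → (76.2046,84.1861). Closed: final G1 returns to the first vertex.

**Shape 3** — `<polygon>` regular polygon, stroke `#ff0000` → engrave (S286, F3605). Machine vertices: (115.8948,110.4503) → (127.8173,60.4719) → (96.1762,19.9894) → (44.7978,19.4870) → (12.3711,59.3431) → (23.3141,109.5451) → (69.3865,132.2900) → (115.8948,110.4503). Closed: final G1 returns to the first vertex.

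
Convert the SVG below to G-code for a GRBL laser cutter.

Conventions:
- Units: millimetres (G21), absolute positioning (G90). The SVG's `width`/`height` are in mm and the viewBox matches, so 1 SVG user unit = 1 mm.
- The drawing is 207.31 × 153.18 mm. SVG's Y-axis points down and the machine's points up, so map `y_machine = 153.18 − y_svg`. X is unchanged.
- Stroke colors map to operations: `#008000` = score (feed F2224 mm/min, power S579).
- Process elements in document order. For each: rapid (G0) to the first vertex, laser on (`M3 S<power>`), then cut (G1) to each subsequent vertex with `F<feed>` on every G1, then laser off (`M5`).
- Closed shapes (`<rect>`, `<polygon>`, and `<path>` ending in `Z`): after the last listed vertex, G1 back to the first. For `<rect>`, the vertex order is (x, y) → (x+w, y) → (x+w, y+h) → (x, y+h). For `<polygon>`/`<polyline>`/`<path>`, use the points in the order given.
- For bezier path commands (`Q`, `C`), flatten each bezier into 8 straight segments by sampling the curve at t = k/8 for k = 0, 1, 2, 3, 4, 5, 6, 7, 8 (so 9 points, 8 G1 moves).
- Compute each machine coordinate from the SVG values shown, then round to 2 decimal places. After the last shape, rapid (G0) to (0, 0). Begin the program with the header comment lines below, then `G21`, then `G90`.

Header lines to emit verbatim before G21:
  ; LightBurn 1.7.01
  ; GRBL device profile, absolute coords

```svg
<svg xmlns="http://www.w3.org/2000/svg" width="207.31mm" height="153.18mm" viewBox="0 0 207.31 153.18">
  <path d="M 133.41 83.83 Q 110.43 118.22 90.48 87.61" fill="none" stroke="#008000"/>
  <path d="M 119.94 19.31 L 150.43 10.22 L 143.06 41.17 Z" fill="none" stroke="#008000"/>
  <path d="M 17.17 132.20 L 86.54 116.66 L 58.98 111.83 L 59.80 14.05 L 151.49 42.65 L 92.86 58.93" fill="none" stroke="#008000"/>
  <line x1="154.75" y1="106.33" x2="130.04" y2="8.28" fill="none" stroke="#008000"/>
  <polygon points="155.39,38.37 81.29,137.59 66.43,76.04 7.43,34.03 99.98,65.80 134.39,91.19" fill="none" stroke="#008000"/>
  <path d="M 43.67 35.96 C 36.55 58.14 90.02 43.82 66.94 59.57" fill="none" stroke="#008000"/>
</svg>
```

; LightBurn 1.7.01
; GRBL device profile, absolute coords
G21
G90
G0 X133.41 Y69.35
M3 S579
G1 X127.71 Y61.77 F2224
G1 X122.11 Y56.22 F2224
G1 X116.60 Y52.70 F2224
G1 X111.19 Y51.21 F2224
G1 X105.87 Y51.75 F2224
G1 X100.64 Y54.33 F2224
G1 X95.51 Y58.93 F2224
G1 X90.48 Y65.57 F2224
M5
G0 X119.94 Y133.87
M3 S579
G1 X150.43 Y142.96 F2224
G1 X143.06 Y112.01 F2224
G1 X119.94 Y133.87 F2224
M5
G0 X17.17 Y20.98
M3 S579
G1 X86.54 Y36.52 F2224
G1 X58.98 Y41.35 F2224
G1 X59.80 Y139.13 F2224
G1 X151.49 Y110.53 F2224
G1 X92.86 Y94.25 F2224
M5
G0 X154.75 Y46.85
M3 S579
G1 X130.04 Y144.90 F2224
M5
G0 X155.39 Y114.81
M3 S579
G1 X81.29 Y15.59 F2224
G1 X66.43 Y77.14 F2224
G1 X7.43 Y119.15 F2224
G1 X99.98 Y87.38 F2224
G1 X134.39 Y61.99 F2224
G1 X155.39 Y114.81 F2224
M5
G0 X43.67 Y117.22
M3 S579
G1 X43.57 Y110.48 F2224
G1 X47.55 Y106.39 F2224
G1 X53.99 Y104.16 F2224
G1 X61.29 Y103.00 F2224
G1 X67.84 Y102.15 F2224
G1 X72.04 Y100.82 F2224
G1 X72.27 Y98.24 F2224
G1 X66.94 Y93.61 F2224
M5
G0 X0.00 Y0.00

1 u = 1 mm; y_m = 153.18 − y.

[1] `<path>` quadratic bezier, #008000→score S579 F2224: (133.41,69.35) → (127.71,61.77) → (122.11,56.22) → (116.60,52.70) → (111.19,51.21) → (105.87,51.75) → (100.64,54.33) → (95.51,58.93) → (90.48,65.57)

[2] `<path>` regular polygon, #008000→score S579 F2224: (119.94,133.87) → (150.43,142.96) → (143.06,112.01) → (119.94,133.87) (closed)

[3] `<path>` open polyline, #008000→score S579 F2224: (17.17,20.98) → (86.54,36.52) → (58.98,41.35) → (59.80,139.13) → (151.49,110.53) → (92.86,94.25)

[4] `<line>` line segment, #008000→score S579 F2224: (154.75,46.85) → (130.04,144.90)

[5] `<polygon>` closed polygon, #008000→score S579 F2224: (155.39,114.81) → (81.29,15.59) → (66.43,77.14) → (7.43,119.15) → (99.98,87.38) → (134.39,61.99) → (155.39,114.81) (closed)

[6] `<path>` cubic bezier, #008000→score S579 F2224: (43.67,117.22) → (43.57,110.48) → (47.55,106.39) → (53.99,104.16) → (61.29,103.00) → (67.84,102.15) → (72.04,100.82) → (72.27,98.24) → (66.94,93.61)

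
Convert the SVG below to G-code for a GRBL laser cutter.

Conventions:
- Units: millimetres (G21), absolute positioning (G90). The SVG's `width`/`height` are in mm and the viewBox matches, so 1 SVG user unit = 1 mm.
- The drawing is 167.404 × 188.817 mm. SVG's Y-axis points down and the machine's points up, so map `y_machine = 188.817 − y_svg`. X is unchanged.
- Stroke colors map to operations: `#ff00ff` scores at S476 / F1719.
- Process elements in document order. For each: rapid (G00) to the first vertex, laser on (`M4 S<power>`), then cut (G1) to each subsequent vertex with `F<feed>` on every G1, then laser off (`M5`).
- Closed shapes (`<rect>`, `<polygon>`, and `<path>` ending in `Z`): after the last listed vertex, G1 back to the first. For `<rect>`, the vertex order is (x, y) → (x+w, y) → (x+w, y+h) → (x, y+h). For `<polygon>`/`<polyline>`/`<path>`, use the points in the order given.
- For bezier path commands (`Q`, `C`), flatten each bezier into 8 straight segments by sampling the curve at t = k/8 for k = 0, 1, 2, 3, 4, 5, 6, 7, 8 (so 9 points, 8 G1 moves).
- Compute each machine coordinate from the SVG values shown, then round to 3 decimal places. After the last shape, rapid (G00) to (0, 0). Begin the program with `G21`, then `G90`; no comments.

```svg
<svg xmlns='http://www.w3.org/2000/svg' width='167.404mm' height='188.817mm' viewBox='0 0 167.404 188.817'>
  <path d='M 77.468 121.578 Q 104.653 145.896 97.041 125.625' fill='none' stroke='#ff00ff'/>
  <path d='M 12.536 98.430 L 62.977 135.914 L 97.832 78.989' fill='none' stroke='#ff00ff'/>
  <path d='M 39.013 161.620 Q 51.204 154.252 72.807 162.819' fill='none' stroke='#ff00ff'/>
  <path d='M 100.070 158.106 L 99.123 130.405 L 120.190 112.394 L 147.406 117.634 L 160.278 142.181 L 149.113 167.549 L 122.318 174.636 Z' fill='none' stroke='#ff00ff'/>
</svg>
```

1 u = 1 mm; y_m = 188.817 − y.

[1] `<path>` quadratic bezier, #ff00ff→score S476 F1719: (77.468,67.239) → (83.721,61.856) → (88.886,57.867) → (92.963,55.271) → (95.954,54.068) → (97.857,54.259) → (98.672,55.843) → (98.400,58.821) → (97.041,63.192)

[2] `<path>` open polyline, #ff00ff→score S476 F1719: (12.536,90.387) → (62.977,52.903) → (97.832,109.828)

[3] `<path>` quadratic bezier, #ff00ff→score S476 F1719: (39.013,27.197) → (42.208,28.790) → (45.697,29.885) → (49.480,30.482) → (53.557,30.581) → (57.928,30.182) → (62.594,29.286) → (67.553,27.891) → (72.807,25.998)

[4] `<path>` regular polygon, #ff00ff→score S476 F1719: (100.070,30.711) → (99.123,58.412) → (120.190,76.423) → (147.406,71.183) → (160.278,46.636) → (149.113,21.268) → (122.318,14.181) → (100.070,30.711) (closed)

G21
G90
G00 X77.468 Y67.239
M4 S476
G1 X83.721 Y61.856 F1719
G1 X88.886 Y57.867 F1719
G1 X92.963 Y55.271 F1719
G1 X95.954 Y54.068 F1719
G1 X97.857 Y54.259 F1719
G1 X98.672 Y55.843 F1719
G1 X98.400 Y58.821 F1719
G1 X97.041 Y63.192 F1719
M5
G00 X12.536 Y90.387
M4 S476
G1 X62.977 Y52.903 F1719
G1 X97.832 Y109.828 F1719
M5
G00 X39.013 Y27.197
M4 S476
G1 X42.208 Y28.790 F1719
G1 X45.697 Y29.885 F1719
G1 X49.480 Y30.482 F1719
G1 X53.557 Y30.581 F1719
G1 X57.928 Y30.182 F1719
G1 X62.594 Y29.286 F1719
G1 X67.553 Y27.891 F1719
G1 X72.807 Y25.998 F1719
M5
G00 X100.070 Y30.711
M4 S476
G1 X99.123 Y58.412 F1719
G1 X120.190 Y76.423 F1719
G1 X147.406 Y71.183 F1719
G1 X160.278 Y46.636 F1719
G1 X149.113 Y21.268 F1719
G1 X122.318 Y14.181 F1719
G1 X100.070 Y30.711 F1719
M5
G00 X0.000 Y0.000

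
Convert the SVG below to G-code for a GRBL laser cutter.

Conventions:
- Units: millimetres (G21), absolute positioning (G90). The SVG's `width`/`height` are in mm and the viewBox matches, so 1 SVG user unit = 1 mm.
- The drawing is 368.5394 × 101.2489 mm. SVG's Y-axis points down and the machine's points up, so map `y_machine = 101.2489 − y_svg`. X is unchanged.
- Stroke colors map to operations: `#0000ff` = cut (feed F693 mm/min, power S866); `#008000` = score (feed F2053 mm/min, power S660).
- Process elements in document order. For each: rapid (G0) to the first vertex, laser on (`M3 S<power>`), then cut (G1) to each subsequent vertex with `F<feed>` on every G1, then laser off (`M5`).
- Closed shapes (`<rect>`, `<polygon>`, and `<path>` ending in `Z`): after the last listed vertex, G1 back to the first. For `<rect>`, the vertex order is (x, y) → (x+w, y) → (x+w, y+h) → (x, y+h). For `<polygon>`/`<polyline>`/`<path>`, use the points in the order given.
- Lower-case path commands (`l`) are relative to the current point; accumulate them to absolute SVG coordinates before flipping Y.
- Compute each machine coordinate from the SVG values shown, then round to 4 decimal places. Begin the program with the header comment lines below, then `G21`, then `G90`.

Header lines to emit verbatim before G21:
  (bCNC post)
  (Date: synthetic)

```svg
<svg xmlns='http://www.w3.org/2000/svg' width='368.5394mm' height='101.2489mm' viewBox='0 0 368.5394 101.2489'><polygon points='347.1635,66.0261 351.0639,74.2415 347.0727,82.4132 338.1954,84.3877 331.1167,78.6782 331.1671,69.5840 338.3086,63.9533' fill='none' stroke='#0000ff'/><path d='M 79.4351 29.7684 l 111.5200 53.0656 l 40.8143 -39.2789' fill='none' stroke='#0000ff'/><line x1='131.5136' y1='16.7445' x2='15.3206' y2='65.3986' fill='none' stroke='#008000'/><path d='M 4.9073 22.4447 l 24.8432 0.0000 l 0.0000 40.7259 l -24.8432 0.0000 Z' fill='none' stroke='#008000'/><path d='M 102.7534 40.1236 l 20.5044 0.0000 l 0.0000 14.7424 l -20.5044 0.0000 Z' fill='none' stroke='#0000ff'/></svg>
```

viewBox `0 0 368.5394 101.2489` with mm width/height → 1 unit = 1 mm. Flip: y_m = 101.2489 − y_svg.

**Shape 1** — `<polygon>` regular polygon, stroke `#0000ff` → cut (S866, F693). Machine vertices: (347.1635,35.2228) → (351.0639,27.0074) → (347.0727,18.8357) → (338.1954,16.8612) → (331.1167,22.5707) → (331.1671,31.6649) → (338.3086,37.2956) → (347.1635,35.2228). Closed: final G1 returns to the first vertex.

**Shape 2** — `<path>` open polyline, stroke `#0000ff` → cut (S866, F693). Machine vertices: (79.4351,71.4805) → (190.9551,18.4149) → (231.7694,57.6938). Open path.

**Shape 3** — `<line>` line segment, stroke `#008000` → score (S660, F2053). Machine vertices: (131.5136,84.5044) → (15.3206,35.8503). Open path.

**Shape 4** — `<path>` rectangle, stroke `#008000` → score (S660, F2053). Machine vertices: (4.9073,78.8042) → (29.7505,78.8042) → (29.7505,38.0783) → (4.9073,38.0783) → (4.9073,78.8042). Closed: final G1 returns to the first vertex.

**Shape 5** — `<path>` rectangle, stroke `#0000ff` → cut (S866, F693). Machine vertices: (102.7534,61.1253) → (123.2578,61.1253) → (123.2578,46.3829) → (102.7534,46.3829) → (102.7534,61.1253). Closed: final G1 returns to the first vertex.

(bCNC post)
(Date: synthetic)
G21
G90
G0 X347.1635 Y35.2228
M3 S866
G1 X351.0639 Y27.0074 F693
G1 X347.0727 Y18.8357 F693
G1 X338.1954 Y16.8612 F693
G1 X331.1167 Y22.5707 F693
G1 X331.1671 Y31.6649 F693
G1 X338.3086 Y37.2956 F693
G1 X347.1635 Y35.2228 F693
M5
G0 X79.4351 Y71.4805
M3 S866
G1 X190.9551 Y18.4149 F693
G1 X231.7694 Y57.6938 F693
M5
G0 X131.5136 Y84.5044
M3 S660
G1 X15.3206 Y35.8503 F2053
M5
G0 X4.9073 Y78.8042
M3 S660
G1 X29.7505 Y78.8042 F2053
G1 X29.7505 Y38.0783 F2053
G1 X4.9073 Y38.0783 F2053
G1 X4.9073 Y78.8042 F2053
M5
G0 X102.7534 Y61.1253
M3 S866
G1 X123.2578 Y61.1253 F693
G1 X123.2578 Y46.3829 F693
G1 X102.7534 Y46.3829 F693
G1 X102.7534 Y61.1253 F693
M5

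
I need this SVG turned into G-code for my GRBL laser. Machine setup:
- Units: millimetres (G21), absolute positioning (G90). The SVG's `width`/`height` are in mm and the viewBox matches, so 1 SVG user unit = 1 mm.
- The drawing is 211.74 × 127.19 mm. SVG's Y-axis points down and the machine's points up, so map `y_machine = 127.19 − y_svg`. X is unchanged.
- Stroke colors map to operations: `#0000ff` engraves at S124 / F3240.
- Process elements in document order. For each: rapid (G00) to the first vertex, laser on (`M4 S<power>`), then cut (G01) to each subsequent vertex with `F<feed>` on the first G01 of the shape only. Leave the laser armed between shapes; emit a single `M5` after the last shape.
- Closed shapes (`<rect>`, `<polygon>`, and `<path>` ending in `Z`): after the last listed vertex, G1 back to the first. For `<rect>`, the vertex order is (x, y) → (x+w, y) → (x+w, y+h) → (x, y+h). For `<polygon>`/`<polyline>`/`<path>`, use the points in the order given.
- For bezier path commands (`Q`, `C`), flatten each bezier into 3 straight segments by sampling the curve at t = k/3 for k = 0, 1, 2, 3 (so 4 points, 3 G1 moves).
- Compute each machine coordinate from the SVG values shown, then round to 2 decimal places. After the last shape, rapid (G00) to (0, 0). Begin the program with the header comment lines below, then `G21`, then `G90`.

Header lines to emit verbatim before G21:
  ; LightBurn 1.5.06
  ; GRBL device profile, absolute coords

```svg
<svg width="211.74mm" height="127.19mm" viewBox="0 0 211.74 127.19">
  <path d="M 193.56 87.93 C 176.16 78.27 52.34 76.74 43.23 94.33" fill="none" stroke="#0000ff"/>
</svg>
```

; LightBurn 1.5.06
; GRBL device profile, absolute coords
G21
G90
G00 X193.56 Y39.26
M4 S124
G01 X148.88 Y45.80 F3240
G01 X82.39 Y44.48
G01 X43.23 Y32.86
M5
G00 X0.00 Y0.00

1 u = 1 mm; y_m = 127.19 − y.

[1] `<path>` cubic bezier, #0000ff→engrave S124 F3240: (193.56,39.26) → (148.88,45.80) → (82.39,44.48) → (43.23,32.86)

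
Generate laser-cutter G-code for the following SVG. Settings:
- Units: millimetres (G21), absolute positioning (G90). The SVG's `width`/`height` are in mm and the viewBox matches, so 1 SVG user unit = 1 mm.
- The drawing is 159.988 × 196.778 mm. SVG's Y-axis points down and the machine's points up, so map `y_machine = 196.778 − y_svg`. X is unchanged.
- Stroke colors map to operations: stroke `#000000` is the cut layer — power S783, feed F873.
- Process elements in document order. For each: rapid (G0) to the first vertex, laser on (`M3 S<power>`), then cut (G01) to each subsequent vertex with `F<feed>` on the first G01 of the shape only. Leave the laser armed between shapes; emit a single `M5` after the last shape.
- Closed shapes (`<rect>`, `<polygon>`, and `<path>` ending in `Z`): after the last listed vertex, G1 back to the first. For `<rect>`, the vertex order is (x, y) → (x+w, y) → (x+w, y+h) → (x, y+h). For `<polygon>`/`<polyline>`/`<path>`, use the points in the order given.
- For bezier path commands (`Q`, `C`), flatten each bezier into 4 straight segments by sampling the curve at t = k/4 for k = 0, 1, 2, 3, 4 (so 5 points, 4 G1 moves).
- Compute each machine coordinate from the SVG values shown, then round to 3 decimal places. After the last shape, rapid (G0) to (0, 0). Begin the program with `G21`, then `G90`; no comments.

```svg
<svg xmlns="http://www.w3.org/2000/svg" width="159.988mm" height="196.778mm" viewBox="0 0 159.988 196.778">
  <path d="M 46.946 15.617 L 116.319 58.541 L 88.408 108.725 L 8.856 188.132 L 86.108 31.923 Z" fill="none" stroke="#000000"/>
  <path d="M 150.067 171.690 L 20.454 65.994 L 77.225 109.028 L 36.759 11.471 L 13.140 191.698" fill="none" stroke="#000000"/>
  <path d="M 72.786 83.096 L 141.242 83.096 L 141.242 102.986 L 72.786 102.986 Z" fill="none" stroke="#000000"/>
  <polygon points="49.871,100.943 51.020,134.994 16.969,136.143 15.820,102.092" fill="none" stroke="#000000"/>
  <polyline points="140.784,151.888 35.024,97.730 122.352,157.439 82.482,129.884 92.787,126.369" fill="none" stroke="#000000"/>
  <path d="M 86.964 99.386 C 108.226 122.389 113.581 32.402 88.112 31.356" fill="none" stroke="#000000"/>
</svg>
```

1 u = 1 mm; y_m = 196.778 − y.

[1] `<path>` closed polygon, #000000→cut S783 F873: (46.946,181.161) → (116.319,138.237) → (88.408,88.053) → (8.856,8.646) → (86.108,164.855) → (46.946,181.161) (closed)

[2] `<path>` open polyline, #000000→cut S783 F873: (150.067,25.088) → (20.454,130.784) → (77.225,87.750) → (36.759,185.307) → (13.140,5.080)

[3] `<path>` rectangle, #000000→cut S783 F873: (72.786,113.682) → (141.242,113.682) → (141.242,93.792) → (72.786,93.792) → (72.786,113.682) (closed)

[4] `<polygon>` regular polygon, #000000→cut S783 F873: (49.871,95.835) → (51.020,61.784) → (16.969,60.635) → (15.820,94.686) → (49.871,95.835) (closed)

[5] `<polyline>` open polyline, #000000→cut S783 F873: (140.784,44.890) → (35.024,99.048) → (122.352,39.339) → (82.482,66.894) → (92.787,70.409)

[6] `<path>` cubic bezier, #000000→cut S783 F873: (86.964,97.392) → (99.695,98.170) → (105.062,122.389) → (101.667,151.116) → (88.112,165.422)

G21
G90
G0 X46.946 Y181.161
M3 S783
G01 X116.319 Y138.237 F873
G01 X88.408 Y88.053
G01 X8.856 Y8.646
G01 X86.108 Y164.855
G01 X46.946 Y181.161
G0 X150.067 Y25.088
M3 S783
G01 X20.454 Y130.784 F873
G01 X77.225 Y87.750
G01 X36.759 Y185.307
G01 X13.140 Y5.080
G0 X72.786 Y113.682
M3 S783
G01 X141.242 Y113.682 F873
G01 X141.242 Y93.792
G01 X72.786 Y93.792
G01 X72.786 Y113.682
G0 X49.871 Y95.835
M3 S783
G01 X51.020 Y61.784 F873
G01 X16.969 Y60.635
G01 X15.820 Y94.686
G01 X49.871 Y95.835
G0 X140.784 Y44.890
M3 S783
G01 X35.024 Y99.048 F873
G01 X122.352 Y39.339
G01 X82.482 Y66.894
G01 X92.787 Y70.409
G0 X86.964 Y97.392
M3 S783
G01 X99.695 Y98.170 F873
G01 X105.062 Y122.389
G01 X101.667 Y151.116
G01 X88.112 Y165.422
M5
G0 X0.000 Y0.000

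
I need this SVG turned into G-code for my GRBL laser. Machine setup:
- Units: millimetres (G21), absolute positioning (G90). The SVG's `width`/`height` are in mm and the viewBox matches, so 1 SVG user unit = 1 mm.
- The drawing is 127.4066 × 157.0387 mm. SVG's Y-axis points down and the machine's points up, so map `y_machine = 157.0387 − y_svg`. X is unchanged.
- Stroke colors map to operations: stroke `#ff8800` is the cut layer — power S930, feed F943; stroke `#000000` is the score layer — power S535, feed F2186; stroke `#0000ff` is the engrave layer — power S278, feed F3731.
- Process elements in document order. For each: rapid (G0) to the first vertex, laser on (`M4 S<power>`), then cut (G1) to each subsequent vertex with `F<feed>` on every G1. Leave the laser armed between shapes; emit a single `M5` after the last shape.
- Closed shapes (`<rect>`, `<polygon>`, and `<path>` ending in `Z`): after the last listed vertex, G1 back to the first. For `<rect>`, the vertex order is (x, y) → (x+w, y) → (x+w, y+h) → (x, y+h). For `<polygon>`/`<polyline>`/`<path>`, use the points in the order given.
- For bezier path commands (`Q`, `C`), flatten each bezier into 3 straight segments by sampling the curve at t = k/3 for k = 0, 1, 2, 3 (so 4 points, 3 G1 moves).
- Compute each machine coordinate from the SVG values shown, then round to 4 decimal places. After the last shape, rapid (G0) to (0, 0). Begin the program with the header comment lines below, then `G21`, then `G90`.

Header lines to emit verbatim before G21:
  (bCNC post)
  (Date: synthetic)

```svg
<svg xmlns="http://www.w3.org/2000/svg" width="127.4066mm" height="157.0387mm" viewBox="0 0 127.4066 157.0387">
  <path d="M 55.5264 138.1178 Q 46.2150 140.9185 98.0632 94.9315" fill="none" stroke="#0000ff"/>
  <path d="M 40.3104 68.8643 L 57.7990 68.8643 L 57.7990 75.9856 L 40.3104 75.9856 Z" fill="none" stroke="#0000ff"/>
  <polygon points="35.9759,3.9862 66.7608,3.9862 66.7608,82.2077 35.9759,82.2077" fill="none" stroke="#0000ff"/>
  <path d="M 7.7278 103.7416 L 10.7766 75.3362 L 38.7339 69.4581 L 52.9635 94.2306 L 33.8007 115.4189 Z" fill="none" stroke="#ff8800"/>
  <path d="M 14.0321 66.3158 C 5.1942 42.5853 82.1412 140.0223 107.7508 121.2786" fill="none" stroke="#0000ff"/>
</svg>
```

(bCNC post)
(Date: synthetic)
G21
G90
G0 X55.5264 Y18.9209
M4 S278
G1 X56.1143 Y22.4746 F3731
G1 X70.2932 Y36.8701 F3731
G1 X98.0632 Y62.1072 F3731
G0 X40.3104 Y88.1744
M4 S278
G1 X57.7990 Y88.1744 F3731
G1 X57.7990 Y81.0531 F3731
G1 X40.3104 Y81.0531 F3731
G1 X40.3104 Y88.1744 F3731
G0 X35.9759 Y153.0525
M4 S278
G1 X66.7608 Y153.0525 F3731
G1 X66.7608 Y74.8310 F3731
G1 X35.9759 Y74.8310 F3731
G1 X35.9759 Y153.0525 F3731
G0 X7.7278 Y53.2971
M4 S930
G1 X10.7766 Y81.7025 F943
G1 X38.7339 Y87.5806 F943
G1 X52.9635 Y62.8081 F943
G1 X33.8007 Y41.6198 F943
G1 X7.7278 Y53.2971 F943
G0 X14.0321 Y90.7229
M4 S278
G1 X28.7106 Y82.8549 F3731
G1 X70.1073 Y46.9526 F3731
G1 X107.7508 Y35.7601 F3731
M5
G0 X0.0000 Y0.0000

1 u = 1 mm; y_m = 157.0387 − y.

[1] `<path>` quadratic bezier, #0000ff→engrave S278 F3731: (55.5264,18.9209) → (56.1143,22.4746) → (70.2932,36.8701) → (98.0632,62.1072)

[2] `<path>` rectangle, #0000ff→engrave S278 F3731: (40.3104,88.1744) → (57.7990,88.1744) → (57.7990,81.0531) → (40.3104,81.0531) → (40.3104,88.1744) (closed)

[3] `<polygon>` rectangle, #0000ff→engrave S278 F3731: (35.9759,153.0525) → (66.7608,153.0525) → (66.7608,74.8310) → (35.9759,74.8310) → (35.9759,153.0525) (closed)

[4] `<path>` regular polygon, #ff8800→cut S930 F943: (7.7278,53.2971) → (10.7766,81.7025) → (38.7339,87.5806) → (52.9635,62.8081) → (33.8007,41.6198) → (7.7278,53.2971) (closed)

[5] `<path>` cubic bezier, #0000ff→engrave S278 F3731: (14.0321,90.7229) → (28.7106,82.8549) → (70.1073,46.9526) → (107.7508,35.7601)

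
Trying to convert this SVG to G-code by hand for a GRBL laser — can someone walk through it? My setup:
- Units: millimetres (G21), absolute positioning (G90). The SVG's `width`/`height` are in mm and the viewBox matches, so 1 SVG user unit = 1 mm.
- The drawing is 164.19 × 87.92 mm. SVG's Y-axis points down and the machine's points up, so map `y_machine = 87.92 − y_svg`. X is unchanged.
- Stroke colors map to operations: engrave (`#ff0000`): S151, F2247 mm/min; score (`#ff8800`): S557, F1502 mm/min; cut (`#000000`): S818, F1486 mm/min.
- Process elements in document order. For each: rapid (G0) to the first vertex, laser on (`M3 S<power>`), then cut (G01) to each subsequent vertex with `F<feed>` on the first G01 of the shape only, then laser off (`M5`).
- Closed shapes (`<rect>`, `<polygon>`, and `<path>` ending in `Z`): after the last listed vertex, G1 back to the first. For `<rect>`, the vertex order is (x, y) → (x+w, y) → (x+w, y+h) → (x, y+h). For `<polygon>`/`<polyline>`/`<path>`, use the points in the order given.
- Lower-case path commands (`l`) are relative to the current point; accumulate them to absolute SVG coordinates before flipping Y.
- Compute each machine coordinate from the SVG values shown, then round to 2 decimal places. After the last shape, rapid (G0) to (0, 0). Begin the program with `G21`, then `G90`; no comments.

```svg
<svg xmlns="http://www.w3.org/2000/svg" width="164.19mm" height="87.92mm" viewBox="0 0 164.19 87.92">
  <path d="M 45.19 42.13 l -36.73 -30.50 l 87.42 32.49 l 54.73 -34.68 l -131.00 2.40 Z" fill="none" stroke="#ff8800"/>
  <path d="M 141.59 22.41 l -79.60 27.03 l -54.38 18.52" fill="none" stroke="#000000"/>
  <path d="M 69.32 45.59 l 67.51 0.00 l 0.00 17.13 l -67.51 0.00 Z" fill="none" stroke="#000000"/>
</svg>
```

G21
G90
G0 X45.19 Y45.79
M3 S557
G01 X8.46 Y76.29 F1502
G01 X95.88 Y43.80
G01 X150.61 Y78.48
G01 X19.61 Y76.08
G01 X45.19 Y45.79
M5
G0 X141.59 Y65.51
M3 S818
G01 X61.99 Y38.48 F1486
G01 X7.61 Y19.96
M5
G0 X69.32 Y42.33
M3 S818
G01 X136.83 Y42.33 F1486
G01 X136.83 Y25.20
G01 X69.32 Y25.20
G01 X69.32 Y42.33
M5
G0 X0.00 Y0.00

viewBox `0 0 164.19 87.92` with mm width/height → 1 unit = 1 mm. Flip: y_m = 87.92 − y_svg.

**Shape 1** — `<path>` closed polygon, stroke `#ff8800` → score (S557, F1502). Machine vertices: (45.19,45.79) → (8.46,76.29) → (95.88,43.80) → (150.61,78.48) → (19.61,76.08) → (45.19,45.79). Closed: final G1 returns to the first vertex.

**Shape 2** — `<path>` open polyline, stroke `#000000` → cut (S818, F1486). Machine vertices: (141.59,65.51) → (61.99,38.48) → (7.61,19.96). Open path.

**Shape 3** — `<path>` rectangle, stroke `#000000` → cut (S818, F1486). Machine vertices: (69.32,42.33) → (136.83,42.33) → (136.83,25.20) → (69.32,25.20) → (69.32,42.33). Closed: final G1 returns to the first vertex.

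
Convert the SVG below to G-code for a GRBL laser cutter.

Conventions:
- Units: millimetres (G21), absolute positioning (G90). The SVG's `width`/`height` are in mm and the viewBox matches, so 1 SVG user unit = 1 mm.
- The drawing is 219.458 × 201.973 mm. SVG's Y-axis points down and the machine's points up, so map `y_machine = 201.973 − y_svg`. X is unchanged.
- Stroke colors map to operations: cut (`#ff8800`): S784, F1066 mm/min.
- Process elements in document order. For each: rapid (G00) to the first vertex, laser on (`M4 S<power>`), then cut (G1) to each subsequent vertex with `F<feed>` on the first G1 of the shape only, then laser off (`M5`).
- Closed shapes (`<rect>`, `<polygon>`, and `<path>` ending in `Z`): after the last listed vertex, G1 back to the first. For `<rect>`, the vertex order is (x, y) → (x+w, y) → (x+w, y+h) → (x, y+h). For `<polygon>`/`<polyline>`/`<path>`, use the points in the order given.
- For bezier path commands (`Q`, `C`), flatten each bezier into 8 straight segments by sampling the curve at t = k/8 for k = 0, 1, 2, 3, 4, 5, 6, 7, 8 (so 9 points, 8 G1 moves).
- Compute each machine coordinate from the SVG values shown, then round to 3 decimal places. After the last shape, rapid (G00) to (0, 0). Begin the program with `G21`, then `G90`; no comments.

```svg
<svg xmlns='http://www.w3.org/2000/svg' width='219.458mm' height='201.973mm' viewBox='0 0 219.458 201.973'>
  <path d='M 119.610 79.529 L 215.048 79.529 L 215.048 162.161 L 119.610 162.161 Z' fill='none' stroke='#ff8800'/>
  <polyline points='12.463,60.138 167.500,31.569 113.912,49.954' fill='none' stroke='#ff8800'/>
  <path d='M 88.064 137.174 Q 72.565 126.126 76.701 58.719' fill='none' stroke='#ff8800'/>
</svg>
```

1 u = 1 mm; y_m = 201.973 − y.

[1] `<path>` rectangle, #ff8800→cut S784 F1066: (119.610,122.444) → (215.048,122.444) → (215.048,39.812) → (119.610,39.812) → (119.610,122.444) (closed)

[2] `<polyline>` open polyline, #ff8800→cut S784 F1066: (12.463,141.835) → (167.500,170.404) → (113.912,152.019)

[3] `<path>` quadratic bezier, #ff8800→cut S784 F1066: (88.064,64.799) → (84.496,68.442) → (81.542,73.845) → (79.201,81.010) → (77.474,89.937) → (76.360,100.624) → (75.860,113.073) → (75.974,127.283) → (76.701,143.254)

G21
G90
G00 X119.610 Y122.444
M4 S784
G1 X215.048 Y122.444 F1066
G1 X215.048 Y39.812
G1 X119.610 Y39.812
G1 X119.610 Y122.444
M5
G00 X12.463 Y141.835
M4 S784
G1 X167.500 Y170.404 F1066
G1 X113.912 Y152.019
M5
G00 X88.064 Y64.799
M4 S784
G1 X84.496 Y68.442 F1066
G1 X81.542 Y73.845
G1 X79.201 Y81.010
G1 X77.474 Y89.937
G1 X76.360 Y100.624
G1 X75.860 Y113.073
G1 X75.974 Y127.283
G1 X76.701 Y143.254
M5
G00 X0.000 Y0.000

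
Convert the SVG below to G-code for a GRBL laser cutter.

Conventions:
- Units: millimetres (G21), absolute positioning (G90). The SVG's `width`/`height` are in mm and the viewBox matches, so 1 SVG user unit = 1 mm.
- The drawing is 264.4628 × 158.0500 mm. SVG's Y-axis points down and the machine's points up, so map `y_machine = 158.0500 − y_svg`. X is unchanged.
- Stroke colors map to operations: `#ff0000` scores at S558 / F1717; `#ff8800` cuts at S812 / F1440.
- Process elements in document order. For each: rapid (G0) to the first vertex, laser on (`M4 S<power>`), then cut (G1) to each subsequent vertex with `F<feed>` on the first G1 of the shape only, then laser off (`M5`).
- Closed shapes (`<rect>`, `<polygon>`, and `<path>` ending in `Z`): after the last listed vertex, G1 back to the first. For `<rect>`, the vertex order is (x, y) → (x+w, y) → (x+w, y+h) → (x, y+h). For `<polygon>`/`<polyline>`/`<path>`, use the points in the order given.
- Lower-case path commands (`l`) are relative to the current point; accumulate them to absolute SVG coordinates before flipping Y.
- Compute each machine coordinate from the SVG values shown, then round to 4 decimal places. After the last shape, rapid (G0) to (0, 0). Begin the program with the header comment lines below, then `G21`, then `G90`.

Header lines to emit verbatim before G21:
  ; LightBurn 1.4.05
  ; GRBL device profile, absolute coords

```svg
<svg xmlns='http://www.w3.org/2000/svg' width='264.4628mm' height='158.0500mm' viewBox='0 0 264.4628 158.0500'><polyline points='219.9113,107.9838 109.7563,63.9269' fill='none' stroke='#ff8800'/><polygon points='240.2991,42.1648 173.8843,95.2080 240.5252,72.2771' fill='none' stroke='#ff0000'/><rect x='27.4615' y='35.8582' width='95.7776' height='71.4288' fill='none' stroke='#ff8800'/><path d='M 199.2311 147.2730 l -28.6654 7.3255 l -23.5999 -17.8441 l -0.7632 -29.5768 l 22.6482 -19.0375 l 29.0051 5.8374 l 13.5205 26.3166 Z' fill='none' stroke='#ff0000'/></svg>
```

; LightBurn 1.4.05
; GRBL device profile, absolute coords
G21
G90
G0 X219.9113 Y50.0662
M4 S812
G1 X109.7563 Y94.1231 F1440
M5
G0 X240.2991 Y115.8852
M4 S558
G1 X173.8843 Y62.8420 F1717
G1 X240.5252 Y85.7729
G1 X240.2991 Y115.8852
M5
G0 X27.4615 Y122.1918
M4 S812
G1 X123.2391 Y122.1918 F1440
G1 X123.2391 Y50.7630
G1 X27.4615 Y50.7630
G1 X27.4615 Y122.1918
M5
G0 X199.2311 Y10.7770
M4 S558
G1 X170.5657 Y3.4515 F1717
G1 X146.9658 Y21.2956
G1 X146.2026 Y50.8724
G1 X168.8508 Y69.9099
G1 X197.8559 Y64.0725
G1 X211.3764 Y37.7559
G1 X199.2311 Y10.7770
M5
G0 X0.0000 Y0.0000

viewBox `0 0 264.4628 158.0500` with mm width/height → 1 unit = 1 mm. Flip: y_m = 158.0500 − y_svg.

**Shape 1** — `<polyline>` line segment, stroke `#ff8800` → cut (S812, F1440). Machine vertices: (219.9113,50.0662) → (109.7563,94.1231). Open path.

**Shape 2** — `<polygon>` closed polygon, stroke `#ff0000` → score (S558, F1717). Machine vertices: (240.2991,115.8852) → (173.8843,62.8420) → (240.5252,85.7729) → (240.2991,115.8852). Closed: final G1 returns to the first vertex.

**Shape 3** — `<rect>` rectangle, stroke `#ff8800` → cut (S812, F1440). Machine vertices: (27.4615,122.1918) → (123.2391,122.1918) → (123.2391,50.7630) → (27.4615,50.7630) → (27.4615,122.1918). Closed: final G1 returns to the first vertex.

**Shape 4** — `<path>` regular polygon, stroke `#ff0000` → score (S558, F1717). Machine vertices: (199.2311,10.7770) → (170.5657,3.4515) → (146.9658,21.2956) → (146.2026,50.8724) → (168.8508,69.9099) → (197.8559,64.0725) → (211.3764,37.7559) → (199.2311,10.7770). Closed: final G1 returns to the first vertex.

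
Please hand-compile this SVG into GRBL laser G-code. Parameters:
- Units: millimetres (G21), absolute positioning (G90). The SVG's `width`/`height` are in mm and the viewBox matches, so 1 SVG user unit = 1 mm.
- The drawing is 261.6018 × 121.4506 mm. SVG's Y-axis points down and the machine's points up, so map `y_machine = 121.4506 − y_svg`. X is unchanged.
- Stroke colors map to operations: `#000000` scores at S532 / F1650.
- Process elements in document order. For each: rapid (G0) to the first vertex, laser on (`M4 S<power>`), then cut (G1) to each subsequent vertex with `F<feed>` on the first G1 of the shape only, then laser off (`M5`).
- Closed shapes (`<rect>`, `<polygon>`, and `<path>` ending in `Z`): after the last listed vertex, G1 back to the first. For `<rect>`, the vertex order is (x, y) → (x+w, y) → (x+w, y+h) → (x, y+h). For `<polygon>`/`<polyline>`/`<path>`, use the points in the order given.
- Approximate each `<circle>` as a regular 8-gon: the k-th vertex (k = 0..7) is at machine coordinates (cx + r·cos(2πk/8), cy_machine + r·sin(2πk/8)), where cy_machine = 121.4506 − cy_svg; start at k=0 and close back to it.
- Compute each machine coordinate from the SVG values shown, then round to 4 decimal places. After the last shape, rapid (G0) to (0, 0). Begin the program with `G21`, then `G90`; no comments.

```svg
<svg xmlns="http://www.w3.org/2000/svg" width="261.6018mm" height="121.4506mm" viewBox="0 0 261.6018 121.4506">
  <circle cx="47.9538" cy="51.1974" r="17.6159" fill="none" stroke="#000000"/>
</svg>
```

Since the viewBox matches the mm dimensions, user units are millimetres directly. The only transform is the Y-flip y_m = 121.4506 − y_svg.

Shape 1 is a circle drawn with `<circle>`. Its stroke #000000 means score at S532, F1650. After flipping Y the toolpath is (65.5697,70.2532) → (60.4101,82.7095) → (47.9538,87.8691) → (35.4975,82.7095) → (30.3379,70.2532) → (35.4975,57.7969) → (47.9538,52.6373) → (60.4101,57.7969) → (65.5697,70.2532), returning to the start.

G21
G90
G0 X65.5697 Y70.2532
M4 S532
G1 X60.4101 Y82.7095 F1650
G1 X47.9538 Y87.8691
G1 X35.4975 Y82.7095
G1 X30.3379 Y70.2532
G1 X35.4975 Y57.7969
G1 X47.9538 Y52.6373
G1 X60.4101 Y57.7969
G1 X65.5697 Y70.2532
M5
G0 X0.0000 Y0.0000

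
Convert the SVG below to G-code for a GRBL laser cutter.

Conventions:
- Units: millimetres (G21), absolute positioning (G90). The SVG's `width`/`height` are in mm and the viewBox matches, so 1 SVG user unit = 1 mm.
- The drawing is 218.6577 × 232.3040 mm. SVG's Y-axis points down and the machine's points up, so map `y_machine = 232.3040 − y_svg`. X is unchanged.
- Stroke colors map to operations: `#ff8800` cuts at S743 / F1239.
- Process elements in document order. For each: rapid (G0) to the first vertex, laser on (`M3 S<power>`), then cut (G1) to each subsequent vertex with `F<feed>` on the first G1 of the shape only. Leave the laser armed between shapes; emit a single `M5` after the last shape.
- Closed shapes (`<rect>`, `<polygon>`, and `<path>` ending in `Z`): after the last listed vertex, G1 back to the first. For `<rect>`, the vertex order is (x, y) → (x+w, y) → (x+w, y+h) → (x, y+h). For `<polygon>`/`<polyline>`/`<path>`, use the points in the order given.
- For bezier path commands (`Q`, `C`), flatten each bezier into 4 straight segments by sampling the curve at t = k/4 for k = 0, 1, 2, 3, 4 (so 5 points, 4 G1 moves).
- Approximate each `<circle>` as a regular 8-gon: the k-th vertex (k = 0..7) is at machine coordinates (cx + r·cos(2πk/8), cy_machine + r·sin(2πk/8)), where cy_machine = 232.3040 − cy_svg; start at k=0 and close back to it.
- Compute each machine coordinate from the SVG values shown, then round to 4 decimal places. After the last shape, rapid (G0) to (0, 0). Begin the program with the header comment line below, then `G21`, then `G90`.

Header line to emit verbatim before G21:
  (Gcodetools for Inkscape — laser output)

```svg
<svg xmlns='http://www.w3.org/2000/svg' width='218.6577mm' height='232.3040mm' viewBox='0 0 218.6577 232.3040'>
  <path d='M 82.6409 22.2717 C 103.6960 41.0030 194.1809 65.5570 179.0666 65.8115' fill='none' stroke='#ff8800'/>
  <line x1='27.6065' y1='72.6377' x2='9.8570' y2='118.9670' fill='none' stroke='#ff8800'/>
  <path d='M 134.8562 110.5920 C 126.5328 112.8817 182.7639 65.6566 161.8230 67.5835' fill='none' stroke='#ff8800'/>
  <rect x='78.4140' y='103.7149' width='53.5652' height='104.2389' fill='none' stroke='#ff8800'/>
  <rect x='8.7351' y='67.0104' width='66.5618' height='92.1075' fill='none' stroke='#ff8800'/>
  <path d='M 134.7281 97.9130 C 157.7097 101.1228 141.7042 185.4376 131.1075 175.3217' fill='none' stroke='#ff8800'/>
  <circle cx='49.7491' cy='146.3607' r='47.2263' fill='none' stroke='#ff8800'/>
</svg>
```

(Gcodetools for Inkscape — laser output)
G21
G90
G0 X82.6409 Y210.0323
M3 S743
G1 X108.7155 Y195.3627 F1239
G1 X144.4173 Y181.3336
G1 X173.3373 Y170.7689
G1 X179.0666 Y166.4925
G0 X27.6065 Y159.6663
M3 S743
G1 X9.8570 Y113.3370 F1239
G0 X134.8562 Y121.7120
M3 S743
G1 X138.5031 Y127.7371 F1239
G1 X153.0712 Y143.0802
G1 X165.2734 Y158.4913
G1 X161.8230 Y164.7205
G0 X78.4140 Y128.5891
M3 S743
G1 X131.9792 Y128.5891 F1239
G1 X131.9792 Y24.3502
G1 X78.4140 Y24.3502
G1 X78.4140 Y128.5891
G0 X8.7351 Y165.2936
M3 S743
G1 X75.2969 Y165.2936 F1239
G1 X75.2969 Y73.1861
G1 X8.7351 Y73.1861
G1 X8.7351 Y165.2936
G0 X134.7281 Y134.3910
M3 S743
G1 X145.3479 Y119.5192 F1239
G1 X145.5097 Y90.6895
G1 X139.3755 Y64.3584
G1 X131.1075 Y56.9823
G0 X96.9754 Y85.9433
M3 S743
G1 X83.1431 Y119.3373 F1239
G1 X49.7491 Y133.1696
G1 X16.3551 Y119.3373
G1 X2.5228 Y85.9433
G1 X16.3551 Y52.5493
G1 X49.7491 Y38.7170
G1 X83.1431 Y52.5493
G1 X96.9754 Y85.9433
M5
G0 X0.0000 Y0.0000

viewBox `0 0 218.6577 232.3040` with mm width/height → 1 unit = 1 mm. Flip: y_m = 232.3040 − y_svg.

**Shape 1** — `<path>` cubic bezier, stroke `#ff8800` → cut (S743, F1239). Control points (SVG): P0=(82.6409,22.2717), P1=(103.6960,41.0030), P2=(194.1809,65.5570), P3=(179.0666,65.8115); sampled at t=k/4. Machine vertices: (82.6409,210.0323) → (108.7155,195.3627) → (144.4173,181.3336) → (173.3373,170.7689) → (179.0666,166.4925). Open path.

**Shape 2** — `<line>` line segment, stroke `#ff8800` → cut (S743, F1239). Machine vertices: (27.6065,159.6663) → (9.8570,113.3370). Open path.

**Shape 3** — `<path>` cubic bezier, stroke `#ff8800` → cut (S743, F1239). Control points (SVG): P0=(134.8562,110.5920), P1=(126.5328,112.8817), P2=(182.7639,65.6566), P3=(161.8230,67.5835); sampled at t=k/4. Machine vertices: (134.8562,121.7120) → (138.5031,127.7371) → (153.0712,143.0802) → (165.2734,158.4913) → (161.8230,164.7205). Open path.

**Shape 4** — `<rect>` rectangle, stroke `#ff8800` → cut (S743, F1239). Machine vertices: (78.4140,128.5891) → (131.9792,128.5891) → (131.9792,24.3502) → (78.4140,24.3502) → (78.4140,128.5891). Closed: final G1 returns to the first vertex.

**Shape 5** — `<rect>` rectangle, stroke `#ff8800` → cut (S743, F1239). Machine vertices: (8.7351,165.2936) → (75.2969,165.2936) → (75.2969,73.1861) → (8.7351,73.1861) → (8.7351,165.2936). Closed: final G1 returns to the first vertex.

**Shape 6** — `<path>` cubic bezier, stroke `#ff8800` → cut (S743, F1239). Control points (SVG): P0=(134.7281,97.9130), P1=(157.7097,101.1228), P2=(141.7042,185.4376), P3=(131.1075,175.3217); sampled at t=k/4. Machine vertices: (134.7281,134.3910) → (145.3479,119.5192) → (145.5097,90.6895) → (139.3755,64.3584) → (131.1075,56.9823). Open path.

**Shape 7** — `<circle>` circle, stroke `#ff8800` → cut (S743, F1239). Machine vertices: (96.9754,85.9433) → (83.1431,119.3373) → (49.7491,133.1696) → (16.3551,119.3373) → (2.5228,85.9433) → (16.3551,52.5493) → (49.7491,38.7170) → (83.1431,52.5493) → (96.9754,85.9433). Closed: final G1 returns to the first vertex.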